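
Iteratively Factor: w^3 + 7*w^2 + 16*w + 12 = (w + 3)*(w^2 + 4*w + 4) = (w + 2)*(w + 3)*(w + 2)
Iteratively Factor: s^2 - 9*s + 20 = (s - 5)*(s - 4)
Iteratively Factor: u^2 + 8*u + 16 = (u + 4)*(u + 4)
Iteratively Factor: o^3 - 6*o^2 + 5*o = (o - 5)*(o^2 - o) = o*(o - 5)*(o - 1)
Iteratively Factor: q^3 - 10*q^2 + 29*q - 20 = (q - 5)*(q^2 - 5*q + 4) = (q - 5)*(q - 1)*(q - 4)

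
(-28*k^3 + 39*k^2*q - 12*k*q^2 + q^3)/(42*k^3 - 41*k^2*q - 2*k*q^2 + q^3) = (-4*k + q)/(6*k + q)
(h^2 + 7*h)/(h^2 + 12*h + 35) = h/(h + 5)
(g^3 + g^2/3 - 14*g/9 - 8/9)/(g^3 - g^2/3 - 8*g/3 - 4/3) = (g - 4/3)/(g - 2)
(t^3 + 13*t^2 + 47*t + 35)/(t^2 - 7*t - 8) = (t^2 + 12*t + 35)/(t - 8)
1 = 1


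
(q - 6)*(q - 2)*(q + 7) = q^3 - q^2 - 44*q + 84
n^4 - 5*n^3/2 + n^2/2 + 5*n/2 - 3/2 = (n - 3/2)*(n - 1)^2*(n + 1)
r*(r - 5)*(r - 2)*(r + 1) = r^4 - 6*r^3 + 3*r^2 + 10*r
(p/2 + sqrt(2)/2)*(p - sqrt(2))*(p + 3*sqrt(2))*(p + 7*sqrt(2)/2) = p^4/2 + 13*sqrt(2)*p^3/4 + 19*p^2/2 - 13*sqrt(2)*p/2 - 21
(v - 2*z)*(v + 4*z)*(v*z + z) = v^3*z + 2*v^2*z^2 + v^2*z - 8*v*z^3 + 2*v*z^2 - 8*z^3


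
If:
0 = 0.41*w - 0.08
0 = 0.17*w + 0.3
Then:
No Solution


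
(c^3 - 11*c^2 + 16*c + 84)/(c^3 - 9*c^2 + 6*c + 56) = (c - 6)/(c - 4)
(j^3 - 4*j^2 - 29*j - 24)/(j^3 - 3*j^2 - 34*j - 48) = (j + 1)/(j + 2)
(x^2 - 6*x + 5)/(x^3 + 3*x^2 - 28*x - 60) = (x - 1)/(x^2 + 8*x + 12)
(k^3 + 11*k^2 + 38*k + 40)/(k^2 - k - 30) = (k^2 + 6*k + 8)/(k - 6)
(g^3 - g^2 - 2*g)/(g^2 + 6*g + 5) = g*(g - 2)/(g + 5)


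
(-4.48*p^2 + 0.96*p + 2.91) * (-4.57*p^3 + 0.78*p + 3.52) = 20.4736*p^5 - 4.3872*p^4 - 16.7931*p^3 - 15.0208*p^2 + 5.649*p + 10.2432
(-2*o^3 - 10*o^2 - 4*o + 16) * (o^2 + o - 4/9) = -2*o^5 - 12*o^4 - 118*o^3/9 + 148*o^2/9 + 160*o/9 - 64/9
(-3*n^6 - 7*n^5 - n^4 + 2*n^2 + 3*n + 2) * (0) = 0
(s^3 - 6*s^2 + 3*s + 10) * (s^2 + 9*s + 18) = s^5 + 3*s^4 - 33*s^3 - 71*s^2 + 144*s + 180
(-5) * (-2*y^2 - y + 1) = 10*y^2 + 5*y - 5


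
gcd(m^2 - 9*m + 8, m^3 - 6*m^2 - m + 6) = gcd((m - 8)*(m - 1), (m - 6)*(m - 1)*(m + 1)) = m - 1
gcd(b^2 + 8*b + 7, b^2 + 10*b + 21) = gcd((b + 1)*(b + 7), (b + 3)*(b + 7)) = b + 7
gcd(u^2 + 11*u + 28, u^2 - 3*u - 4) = 1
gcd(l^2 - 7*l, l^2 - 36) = 1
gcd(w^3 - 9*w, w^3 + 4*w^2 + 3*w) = w^2 + 3*w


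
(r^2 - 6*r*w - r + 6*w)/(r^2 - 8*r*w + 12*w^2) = (r - 1)/(r - 2*w)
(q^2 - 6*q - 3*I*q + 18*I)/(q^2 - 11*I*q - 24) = (q - 6)/(q - 8*I)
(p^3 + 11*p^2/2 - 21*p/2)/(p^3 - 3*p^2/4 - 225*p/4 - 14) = 2*p*(2*p - 3)/(4*p^2 - 31*p - 8)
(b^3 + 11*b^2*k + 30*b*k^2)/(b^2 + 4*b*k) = (b^2 + 11*b*k + 30*k^2)/(b + 4*k)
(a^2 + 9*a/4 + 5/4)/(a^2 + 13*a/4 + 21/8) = 2*(4*a^2 + 9*a + 5)/(8*a^2 + 26*a + 21)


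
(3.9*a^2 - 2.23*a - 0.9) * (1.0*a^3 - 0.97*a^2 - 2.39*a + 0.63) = 3.9*a^5 - 6.013*a^4 - 8.0579*a^3 + 8.6597*a^2 + 0.7461*a - 0.567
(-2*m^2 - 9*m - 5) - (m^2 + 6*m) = -3*m^2 - 15*m - 5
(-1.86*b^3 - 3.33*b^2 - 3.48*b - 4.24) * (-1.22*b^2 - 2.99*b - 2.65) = 2.2692*b^5 + 9.624*b^4 + 19.1313*b^3 + 24.4025*b^2 + 21.8996*b + 11.236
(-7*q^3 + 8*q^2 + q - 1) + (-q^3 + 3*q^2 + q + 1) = -8*q^3 + 11*q^2 + 2*q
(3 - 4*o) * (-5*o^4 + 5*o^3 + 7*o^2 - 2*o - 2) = 20*o^5 - 35*o^4 - 13*o^3 + 29*o^2 + 2*o - 6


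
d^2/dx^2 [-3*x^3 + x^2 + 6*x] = 2 - 18*x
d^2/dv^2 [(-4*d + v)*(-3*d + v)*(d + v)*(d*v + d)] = 2*d*(5*d^2 - 18*d*v - 6*d + 6*v^2 + 3*v)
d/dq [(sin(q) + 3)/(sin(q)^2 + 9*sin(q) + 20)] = (-6*sin(q) + cos(q)^2 - 8)*cos(q)/(sin(q)^2 + 9*sin(q) + 20)^2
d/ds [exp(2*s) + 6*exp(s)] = 2*(exp(s) + 3)*exp(s)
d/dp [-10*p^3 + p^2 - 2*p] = -30*p^2 + 2*p - 2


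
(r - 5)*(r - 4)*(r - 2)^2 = r^4 - 13*r^3 + 60*r^2 - 116*r + 80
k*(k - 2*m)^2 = k^3 - 4*k^2*m + 4*k*m^2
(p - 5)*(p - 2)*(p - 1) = p^3 - 8*p^2 + 17*p - 10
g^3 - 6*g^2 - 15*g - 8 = (g - 8)*(g + 1)^2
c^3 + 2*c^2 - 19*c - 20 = (c - 4)*(c + 1)*(c + 5)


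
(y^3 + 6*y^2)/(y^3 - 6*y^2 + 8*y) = y*(y + 6)/(y^2 - 6*y + 8)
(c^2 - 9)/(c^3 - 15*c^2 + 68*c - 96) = (c + 3)/(c^2 - 12*c + 32)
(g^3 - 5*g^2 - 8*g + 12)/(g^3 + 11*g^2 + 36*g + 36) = (g^2 - 7*g + 6)/(g^2 + 9*g + 18)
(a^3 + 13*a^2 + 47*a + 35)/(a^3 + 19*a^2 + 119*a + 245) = (a + 1)/(a + 7)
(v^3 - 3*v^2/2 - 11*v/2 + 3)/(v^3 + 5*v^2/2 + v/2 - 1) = (v - 3)/(v + 1)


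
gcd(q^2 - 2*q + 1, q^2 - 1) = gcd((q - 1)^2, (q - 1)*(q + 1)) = q - 1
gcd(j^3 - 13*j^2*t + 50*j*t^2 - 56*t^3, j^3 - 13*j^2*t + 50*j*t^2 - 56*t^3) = -j^3 + 13*j^2*t - 50*j*t^2 + 56*t^3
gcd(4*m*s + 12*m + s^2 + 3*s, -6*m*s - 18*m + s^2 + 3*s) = s + 3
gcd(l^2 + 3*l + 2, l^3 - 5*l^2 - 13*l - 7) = l + 1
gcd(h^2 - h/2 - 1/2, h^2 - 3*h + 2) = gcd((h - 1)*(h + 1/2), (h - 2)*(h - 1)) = h - 1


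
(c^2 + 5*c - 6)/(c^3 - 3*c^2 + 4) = (c^2 + 5*c - 6)/(c^3 - 3*c^2 + 4)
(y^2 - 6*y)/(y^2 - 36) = y/(y + 6)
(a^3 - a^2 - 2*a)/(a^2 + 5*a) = (a^2 - a - 2)/(a + 5)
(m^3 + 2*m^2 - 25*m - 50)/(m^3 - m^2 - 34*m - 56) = (m^2 - 25)/(m^2 - 3*m - 28)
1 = 1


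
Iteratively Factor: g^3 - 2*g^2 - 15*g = (g - 5)*(g^2 + 3*g) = g*(g - 5)*(g + 3)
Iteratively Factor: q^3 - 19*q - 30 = (q - 5)*(q^2 + 5*q + 6) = (q - 5)*(q + 3)*(q + 2)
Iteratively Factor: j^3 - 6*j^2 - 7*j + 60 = (j - 5)*(j^2 - j - 12) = (j - 5)*(j - 4)*(j + 3)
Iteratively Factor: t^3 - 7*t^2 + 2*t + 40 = (t - 5)*(t^2 - 2*t - 8) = (t - 5)*(t - 4)*(t + 2)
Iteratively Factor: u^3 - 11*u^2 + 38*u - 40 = (u - 5)*(u^2 - 6*u + 8) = (u - 5)*(u - 4)*(u - 2)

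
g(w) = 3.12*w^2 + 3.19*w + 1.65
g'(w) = 6.24*w + 3.19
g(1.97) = 20.04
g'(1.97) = 15.48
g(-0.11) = 1.34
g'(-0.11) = 2.50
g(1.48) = 13.21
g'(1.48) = 12.43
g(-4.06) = 40.13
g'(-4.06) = -22.14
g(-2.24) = 10.16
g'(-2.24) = -10.79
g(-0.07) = 1.44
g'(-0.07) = 2.75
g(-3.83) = 35.20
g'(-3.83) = -20.71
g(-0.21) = 1.12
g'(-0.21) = 1.88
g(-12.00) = 412.65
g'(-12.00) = -71.69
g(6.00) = 133.11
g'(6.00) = 40.63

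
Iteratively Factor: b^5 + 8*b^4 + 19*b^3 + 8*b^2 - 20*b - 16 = (b + 2)*(b^4 + 6*b^3 + 7*b^2 - 6*b - 8) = (b + 1)*(b + 2)*(b^3 + 5*b^2 + 2*b - 8) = (b + 1)*(b + 2)*(b + 4)*(b^2 + b - 2) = (b + 1)*(b + 2)^2*(b + 4)*(b - 1)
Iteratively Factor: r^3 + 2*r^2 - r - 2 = (r - 1)*(r^2 + 3*r + 2) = (r - 1)*(r + 1)*(r + 2)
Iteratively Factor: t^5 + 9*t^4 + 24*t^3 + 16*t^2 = (t + 4)*(t^4 + 5*t^3 + 4*t^2) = t*(t + 4)*(t^3 + 5*t^2 + 4*t) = t*(t + 4)^2*(t^2 + t) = t*(t + 1)*(t + 4)^2*(t)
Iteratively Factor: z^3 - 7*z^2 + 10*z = (z)*(z^2 - 7*z + 10) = z*(z - 5)*(z - 2)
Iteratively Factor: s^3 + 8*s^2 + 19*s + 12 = (s + 3)*(s^2 + 5*s + 4) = (s + 3)*(s + 4)*(s + 1)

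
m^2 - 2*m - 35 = (m - 7)*(m + 5)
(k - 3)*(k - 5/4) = k^2 - 17*k/4 + 15/4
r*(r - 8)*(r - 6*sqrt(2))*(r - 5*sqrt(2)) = r^4 - 11*sqrt(2)*r^3 - 8*r^3 + 60*r^2 + 88*sqrt(2)*r^2 - 480*r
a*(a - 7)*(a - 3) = a^3 - 10*a^2 + 21*a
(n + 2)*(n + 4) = n^2 + 6*n + 8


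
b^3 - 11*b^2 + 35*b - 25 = (b - 5)^2*(b - 1)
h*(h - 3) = h^2 - 3*h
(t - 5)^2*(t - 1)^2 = t^4 - 12*t^3 + 46*t^2 - 60*t + 25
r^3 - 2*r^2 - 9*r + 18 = (r - 3)*(r - 2)*(r + 3)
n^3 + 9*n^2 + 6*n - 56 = (n - 2)*(n + 4)*(n + 7)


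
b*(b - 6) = b^2 - 6*b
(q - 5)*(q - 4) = q^2 - 9*q + 20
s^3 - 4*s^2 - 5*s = s*(s - 5)*(s + 1)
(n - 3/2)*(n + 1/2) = n^2 - n - 3/4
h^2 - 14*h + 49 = (h - 7)^2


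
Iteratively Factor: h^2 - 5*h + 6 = (h - 3)*(h - 2)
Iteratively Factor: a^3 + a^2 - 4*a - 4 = (a + 1)*(a^2 - 4) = (a + 1)*(a + 2)*(a - 2)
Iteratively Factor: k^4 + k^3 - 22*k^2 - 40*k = (k + 2)*(k^3 - k^2 - 20*k) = (k + 2)*(k + 4)*(k^2 - 5*k) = (k - 5)*(k + 2)*(k + 4)*(k)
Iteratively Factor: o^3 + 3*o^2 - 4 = (o + 2)*(o^2 + o - 2) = (o - 1)*(o + 2)*(o + 2)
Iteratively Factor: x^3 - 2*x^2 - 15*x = (x)*(x^2 - 2*x - 15) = x*(x + 3)*(x - 5)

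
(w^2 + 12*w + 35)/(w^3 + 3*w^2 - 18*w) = (w^2 + 12*w + 35)/(w*(w^2 + 3*w - 18))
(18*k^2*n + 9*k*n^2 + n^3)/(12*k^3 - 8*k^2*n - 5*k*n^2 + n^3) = n*(18*k^2 + 9*k*n + n^2)/(12*k^3 - 8*k^2*n - 5*k*n^2 + n^3)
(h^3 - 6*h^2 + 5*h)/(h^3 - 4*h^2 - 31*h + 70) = h*(h^2 - 6*h + 5)/(h^3 - 4*h^2 - 31*h + 70)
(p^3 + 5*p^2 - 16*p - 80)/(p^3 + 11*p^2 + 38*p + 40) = (p - 4)/(p + 2)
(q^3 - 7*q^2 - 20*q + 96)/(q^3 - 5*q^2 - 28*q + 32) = (q - 3)/(q - 1)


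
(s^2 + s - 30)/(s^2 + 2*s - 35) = (s + 6)/(s + 7)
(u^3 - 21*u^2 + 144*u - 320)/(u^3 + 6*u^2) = (u^3 - 21*u^2 + 144*u - 320)/(u^2*(u + 6))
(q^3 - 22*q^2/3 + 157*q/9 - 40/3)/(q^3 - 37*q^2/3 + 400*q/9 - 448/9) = (3*q^2 - 14*q + 15)/(3*q^2 - 29*q + 56)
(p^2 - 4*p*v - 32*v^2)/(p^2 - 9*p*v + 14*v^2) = (p^2 - 4*p*v - 32*v^2)/(p^2 - 9*p*v + 14*v^2)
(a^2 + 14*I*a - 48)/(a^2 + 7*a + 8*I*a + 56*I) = (a + 6*I)/(a + 7)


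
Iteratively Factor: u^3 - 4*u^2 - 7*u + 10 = (u - 1)*(u^2 - 3*u - 10) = (u - 1)*(u + 2)*(u - 5)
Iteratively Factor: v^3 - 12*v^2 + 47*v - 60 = (v - 5)*(v^2 - 7*v + 12) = (v - 5)*(v - 3)*(v - 4)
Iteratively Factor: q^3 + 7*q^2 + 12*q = (q + 3)*(q^2 + 4*q) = q*(q + 3)*(q + 4)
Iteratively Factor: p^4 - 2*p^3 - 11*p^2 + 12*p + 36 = (p + 2)*(p^3 - 4*p^2 - 3*p + 18) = (p - 3)*(p + 2)*(p^2 - p - 6) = (p - 3)^2*(p + 2)*(p + 2)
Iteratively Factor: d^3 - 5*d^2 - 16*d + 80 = (d - 4)*(d^2 - d - 20) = (d - 5)*(d - 4)*(d + 4)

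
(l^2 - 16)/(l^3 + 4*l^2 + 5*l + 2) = (l^2 - 16)/(l^3 + 4*l^2 + 5*l + 2)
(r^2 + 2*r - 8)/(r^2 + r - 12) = (r - 2)/(r - 3)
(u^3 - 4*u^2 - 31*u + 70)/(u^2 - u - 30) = (u^2 - 9*u + 14)/(u - 6)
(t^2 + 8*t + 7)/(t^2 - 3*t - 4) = (t + 7)/(t - 4)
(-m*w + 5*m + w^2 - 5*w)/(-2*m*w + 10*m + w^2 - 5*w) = (-m + w)/(-2*m + w)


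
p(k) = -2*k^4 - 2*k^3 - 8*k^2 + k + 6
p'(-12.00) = 13153.00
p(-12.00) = -39174.00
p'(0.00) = 1.00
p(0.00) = 6.00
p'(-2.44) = 120.53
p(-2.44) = -85.91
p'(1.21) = -41.32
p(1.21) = -12.33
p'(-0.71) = 12.20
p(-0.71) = 1.46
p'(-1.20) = 25.38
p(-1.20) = -7.41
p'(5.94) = -1982.42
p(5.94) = -3179.36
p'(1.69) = -81.79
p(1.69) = -41.13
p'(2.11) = -134.62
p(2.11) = -85.94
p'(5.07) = -1276.94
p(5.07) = -1776.70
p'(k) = -8*k^3 - 6*k^2 - 16*k + 1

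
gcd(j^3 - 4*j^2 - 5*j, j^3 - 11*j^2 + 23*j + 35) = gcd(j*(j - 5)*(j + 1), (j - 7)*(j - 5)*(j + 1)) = j^2 - 4*j - 5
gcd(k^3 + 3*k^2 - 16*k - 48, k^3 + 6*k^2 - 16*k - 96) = k^2 - 16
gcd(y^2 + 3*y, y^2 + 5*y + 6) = y + 3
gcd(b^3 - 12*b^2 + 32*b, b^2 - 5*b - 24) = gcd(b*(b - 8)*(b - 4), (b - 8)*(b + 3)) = b - 8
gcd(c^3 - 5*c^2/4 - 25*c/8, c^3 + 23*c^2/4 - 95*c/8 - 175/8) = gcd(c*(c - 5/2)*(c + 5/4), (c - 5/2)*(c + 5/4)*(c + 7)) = c^2 - 5*c/4 - 25/8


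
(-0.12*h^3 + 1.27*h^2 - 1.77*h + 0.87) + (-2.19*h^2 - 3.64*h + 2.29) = -0.12*h^3 - 0.92*h^2 - 5.41*h + 3.16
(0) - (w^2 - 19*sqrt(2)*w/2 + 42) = -w^2 + 19*sqrt(2)*w/2 - 42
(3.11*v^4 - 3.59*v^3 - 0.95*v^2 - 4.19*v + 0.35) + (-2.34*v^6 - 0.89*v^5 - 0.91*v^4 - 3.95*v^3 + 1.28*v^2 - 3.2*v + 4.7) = -2.34*v^6 - 0.89*v^5 + 2.2*v^4 - 7.54*v^3 + 0.33*v^2 - 7.39*v + 5.05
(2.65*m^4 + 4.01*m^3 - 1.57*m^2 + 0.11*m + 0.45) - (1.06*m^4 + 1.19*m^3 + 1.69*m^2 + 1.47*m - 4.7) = 1.59*m^4 + 2.82*m^3 - 3.26*m^2 - 1.36*m + 5.15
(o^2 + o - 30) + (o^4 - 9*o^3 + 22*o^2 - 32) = o^4 - 9*o^3 + 23*o^2 + o - 62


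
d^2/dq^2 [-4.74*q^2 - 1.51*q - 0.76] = -9.48000000000000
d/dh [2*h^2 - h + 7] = 4*h - 1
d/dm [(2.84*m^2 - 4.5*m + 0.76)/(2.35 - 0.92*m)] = (-2.6128*m^2 + 13.348*m - 9.8758)/(0.8464*m^2 - 4.324*m + 5.5225)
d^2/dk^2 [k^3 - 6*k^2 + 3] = 6*k - 12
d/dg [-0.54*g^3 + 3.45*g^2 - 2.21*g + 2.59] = -1.62*g^2 + 6.9*g - 2.21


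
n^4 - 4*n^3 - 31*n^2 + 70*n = n*(n - 7)*(n - 2)*(n + 5)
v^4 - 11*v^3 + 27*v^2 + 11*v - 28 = (v - 7)*(v - 4)*(v - 1)*(v + 1)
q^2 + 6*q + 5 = (q + 1)*(q + 5)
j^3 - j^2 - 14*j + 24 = (j - 3)*(j - 2)*(j + 4)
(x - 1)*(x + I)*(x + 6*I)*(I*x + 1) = I*x^4 - 6*x^3 - I*x^3 + 6*x^2 + I*x^2 - 6*x - I*x + 6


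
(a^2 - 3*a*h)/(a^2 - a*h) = (a - 3*h)/(a - h)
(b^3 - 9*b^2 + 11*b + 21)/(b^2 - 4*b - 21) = (b^2 - 2*b - 3)/(b + 3)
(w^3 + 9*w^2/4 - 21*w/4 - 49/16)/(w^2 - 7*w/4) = w + 4 + 7/(4*w)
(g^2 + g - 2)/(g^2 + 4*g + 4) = (g - 1)/(g + 2)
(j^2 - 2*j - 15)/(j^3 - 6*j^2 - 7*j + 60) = 1/(j - 4)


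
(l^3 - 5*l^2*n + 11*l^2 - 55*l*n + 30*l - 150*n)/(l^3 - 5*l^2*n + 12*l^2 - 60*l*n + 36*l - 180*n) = (l + 5)/(l + 6)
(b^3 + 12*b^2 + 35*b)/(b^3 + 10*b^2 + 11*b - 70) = b/(b - 2)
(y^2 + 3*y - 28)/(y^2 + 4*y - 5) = (y^2 + 3*y - 28)/(y^2 + 4*y - 5)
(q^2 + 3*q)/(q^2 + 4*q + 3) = q/(q + 1)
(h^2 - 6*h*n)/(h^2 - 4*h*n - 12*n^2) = h/(h + 2*n)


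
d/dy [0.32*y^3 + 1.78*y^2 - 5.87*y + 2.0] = 0.96*y^2 + 3.56*y - 5.87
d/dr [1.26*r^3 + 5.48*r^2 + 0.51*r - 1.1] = 3.78*r^2 + 10.96*r + 0.51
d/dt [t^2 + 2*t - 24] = 2*t + 2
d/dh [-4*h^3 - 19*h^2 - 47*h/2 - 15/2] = -12*h^2 - 38*h - 47/2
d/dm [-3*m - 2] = -3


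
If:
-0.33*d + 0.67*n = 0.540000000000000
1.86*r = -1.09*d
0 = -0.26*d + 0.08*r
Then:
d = 0.00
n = 0.81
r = 0.00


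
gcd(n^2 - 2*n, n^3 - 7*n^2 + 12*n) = n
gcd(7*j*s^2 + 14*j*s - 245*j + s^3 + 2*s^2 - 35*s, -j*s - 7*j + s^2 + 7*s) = s + 7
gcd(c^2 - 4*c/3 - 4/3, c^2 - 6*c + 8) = c - 2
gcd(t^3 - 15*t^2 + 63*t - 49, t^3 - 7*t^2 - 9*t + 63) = t - 7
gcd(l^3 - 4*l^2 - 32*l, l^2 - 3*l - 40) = l - 8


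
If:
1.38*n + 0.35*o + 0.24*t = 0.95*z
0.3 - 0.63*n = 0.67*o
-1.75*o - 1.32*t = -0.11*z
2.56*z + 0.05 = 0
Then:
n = -0.02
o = 0.47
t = -0.63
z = -0.02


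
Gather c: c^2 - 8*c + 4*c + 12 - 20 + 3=c^2 - 4*c - 5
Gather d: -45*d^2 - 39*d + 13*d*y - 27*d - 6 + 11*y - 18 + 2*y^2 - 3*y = -45*d^2 + d*(13*y - 66) + 2*y^2 + 8*y - 24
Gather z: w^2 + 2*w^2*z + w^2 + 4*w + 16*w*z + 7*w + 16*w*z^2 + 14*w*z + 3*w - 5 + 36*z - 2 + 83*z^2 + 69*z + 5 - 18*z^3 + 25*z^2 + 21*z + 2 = 2*w^2 + 14*w - 18*z^3 + z^2*(16*w + 108) + z*(2*w^2 + 30*w + 126)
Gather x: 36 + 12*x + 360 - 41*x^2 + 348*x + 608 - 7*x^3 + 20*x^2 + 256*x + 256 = -7*x^3 - 21*x^2 + 616*x + 1260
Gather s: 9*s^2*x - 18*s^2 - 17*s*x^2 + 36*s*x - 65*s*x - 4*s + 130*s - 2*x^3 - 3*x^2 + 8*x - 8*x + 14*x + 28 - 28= s^2*(9*x - 18) + s*(-17*x^2 - 29*x + 126) - 2*x^3 - 3*x^2 + 14*x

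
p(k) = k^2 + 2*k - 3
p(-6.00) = 21.00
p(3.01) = 12.08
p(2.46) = 7.97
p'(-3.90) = -5.80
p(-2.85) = -0.58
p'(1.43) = 4.86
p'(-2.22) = -2.44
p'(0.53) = 3.06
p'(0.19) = 2.38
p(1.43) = 1.90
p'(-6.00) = -10.00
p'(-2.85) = -3.70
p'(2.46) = 6.92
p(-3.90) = 4.41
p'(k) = 2*k + 2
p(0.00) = -3.00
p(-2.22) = -2.51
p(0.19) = -2.58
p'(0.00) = 2.00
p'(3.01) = 8.02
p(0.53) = -1.66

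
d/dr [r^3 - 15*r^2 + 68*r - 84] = 3*r^2 - 30*r + 68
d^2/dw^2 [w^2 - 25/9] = 2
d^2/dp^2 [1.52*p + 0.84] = 0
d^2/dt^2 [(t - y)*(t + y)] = 2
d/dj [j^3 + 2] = 3*j^2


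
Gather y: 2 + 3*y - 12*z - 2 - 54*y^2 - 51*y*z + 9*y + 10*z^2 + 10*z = -54*y^2 + y*(12 - 51*z) + 10*z^2 - 2*z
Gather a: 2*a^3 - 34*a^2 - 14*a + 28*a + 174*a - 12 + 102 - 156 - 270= 2*a^3 - 34*a^2 + 188*a - 336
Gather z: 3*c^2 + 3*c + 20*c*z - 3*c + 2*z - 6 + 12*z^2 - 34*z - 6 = 3*c^2 + 12*z^2 + z*(20*c - 32) - 12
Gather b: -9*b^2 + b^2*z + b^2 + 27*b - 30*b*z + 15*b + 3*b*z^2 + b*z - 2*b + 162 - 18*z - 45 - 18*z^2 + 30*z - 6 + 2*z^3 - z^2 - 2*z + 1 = b^2*(z - 8) + b*(3*z^2 - 29*z + 40) + 2*z^3 - 19*z^2 + 10*z + 112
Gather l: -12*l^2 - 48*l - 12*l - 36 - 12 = -12*l^2 - 60*l - 48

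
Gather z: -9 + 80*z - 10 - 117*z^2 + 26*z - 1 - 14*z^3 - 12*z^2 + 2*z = -14*z^3 - 129*z^2 + 108*z - 20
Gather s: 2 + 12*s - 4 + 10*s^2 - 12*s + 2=10*s^2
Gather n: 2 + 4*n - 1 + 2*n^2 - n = 2*n^2 + 3*n + 1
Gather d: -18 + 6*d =6*d - 18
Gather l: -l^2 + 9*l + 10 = -l^2 + 9*l + 10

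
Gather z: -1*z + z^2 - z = z^2 - 2*z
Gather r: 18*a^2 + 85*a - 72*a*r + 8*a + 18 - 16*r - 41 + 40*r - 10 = 18*a^2 + 93*a + r*(24 - 72*a) - 33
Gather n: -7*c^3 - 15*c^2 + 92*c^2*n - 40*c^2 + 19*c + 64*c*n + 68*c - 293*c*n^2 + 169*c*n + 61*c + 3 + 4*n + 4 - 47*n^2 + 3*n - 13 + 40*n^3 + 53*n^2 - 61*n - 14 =-7*c^3 - 55*c^2 + 148*c + 40*n^3 + n^2*(6 - 293*c) + n*(92*c^2 + 233*c - 54) - 20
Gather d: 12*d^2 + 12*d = 12*d^2 + 12*d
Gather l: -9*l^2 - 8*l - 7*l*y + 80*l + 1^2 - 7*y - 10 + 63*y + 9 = -9*l^2 + l*(72 - 7*y) + 56*y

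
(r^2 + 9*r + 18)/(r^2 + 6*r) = (r + 3)/r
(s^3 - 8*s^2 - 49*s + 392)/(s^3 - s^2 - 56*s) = (s - 7)/s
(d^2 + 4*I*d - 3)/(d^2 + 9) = (d + I)/(d - 3*I)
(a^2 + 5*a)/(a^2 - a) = (a + 5)/(a - 1)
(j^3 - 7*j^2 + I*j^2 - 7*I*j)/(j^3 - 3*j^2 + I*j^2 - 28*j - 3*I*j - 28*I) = j/(j + 4)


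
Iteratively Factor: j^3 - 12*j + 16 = (j - 2)*(j^2 + 2*j - 8) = (j - 2)*(j + 4)*(j - 2)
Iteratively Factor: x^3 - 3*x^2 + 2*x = (x - 2)*(x^2 - x) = x*(x - 2)*(x - 1)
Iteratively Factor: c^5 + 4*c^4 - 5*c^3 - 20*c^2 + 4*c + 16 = (c - 1)*(c^4 + 5*c^3 - 20*c - 16) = (c - 2)*(c - 1)*(c^3 + 7*c^2 + 14*c + 8) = (c - 2)*(c - 1)*(c + 2)*(c^2 + 5*c + 4) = (c - 2)*(c - 1)*(c + 1)*(c + 2)*(c + 4)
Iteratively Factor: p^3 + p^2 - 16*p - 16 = (p + 4)*(p^2 - 3*p - 4) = (p + 1)*(p + 4)*(p - 4)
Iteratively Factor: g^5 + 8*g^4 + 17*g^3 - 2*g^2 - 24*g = (g + 2)*(g^4 + 6*g^3 + 5*g^2 - 12*g) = g*(g + 2)*(g^3 + 6*g^2 + 5*g - 12) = g*(g + 2)*(g + 3)*(g^2 + 3*g - 4) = g*(g + 2)*(g + 3)*(g + 4)*(g - 1)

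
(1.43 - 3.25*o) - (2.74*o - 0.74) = 2.17 - 5.99*o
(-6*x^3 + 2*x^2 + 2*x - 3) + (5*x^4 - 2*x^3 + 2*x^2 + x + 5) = 5*x^4 - 8*x^3 + 4*x^2 + 3*x + 2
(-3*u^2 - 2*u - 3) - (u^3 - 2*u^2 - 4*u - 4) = -u^3 - u^2 + 2*u + 1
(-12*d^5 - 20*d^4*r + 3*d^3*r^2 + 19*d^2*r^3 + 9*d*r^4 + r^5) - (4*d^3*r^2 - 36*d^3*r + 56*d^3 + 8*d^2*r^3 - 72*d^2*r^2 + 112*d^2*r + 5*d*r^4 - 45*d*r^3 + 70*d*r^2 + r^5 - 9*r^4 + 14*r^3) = -12*d^5 - 20*d^4*r - d^3*r^2 + 36*d^3*r - 56*d^3 + 11*d^2*r^3 + 72*d^2*r^2 - 112*d^2*r + 4*d*r^4 + 45*d*r^3 - 70*d*r^2 + 9*r^4 - 14*r^3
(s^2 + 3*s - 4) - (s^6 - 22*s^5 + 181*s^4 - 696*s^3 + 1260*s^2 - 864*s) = -s^6 + 22*s^5 - 181*s^4 + 696*s^3 - 1259*s^2 + 867*s - 4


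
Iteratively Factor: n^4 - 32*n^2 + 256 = (n - 4)*(n^3 + 4*n^2 - 16*n - 64) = (n - 4)*(n + 4)*(n^2 - 16) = (n - 4)*(n + 4)^2*(n - 4)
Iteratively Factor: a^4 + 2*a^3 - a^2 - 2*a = (a + 1)*(a^3 + a^2 - 2*a) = (a - 1)*(a + 1)*(a^2 + 2*a) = (a - 1)*(a + 1)*(a + 2)*(a)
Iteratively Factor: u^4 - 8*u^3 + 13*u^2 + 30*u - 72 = (u - 3)*(u^3 - 5*u^2 - 2*u + 24) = (u - 4)*(u - 3)*(u^2 - u - 6) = (u - 4)*(u - 3)*(u + 2)*(u - 3)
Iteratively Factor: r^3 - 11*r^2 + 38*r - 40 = (r - 2)*(r^2 - 9*r + 20) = (r - 4)*(r - 2)*(r - 5)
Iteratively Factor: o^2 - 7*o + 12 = (o - 4)*(o - 3)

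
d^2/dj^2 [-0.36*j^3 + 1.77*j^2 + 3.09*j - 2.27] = 3.54 - 2.16*j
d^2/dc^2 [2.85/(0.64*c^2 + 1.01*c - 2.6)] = (-2.33472*c^2 - 3.68448*c + 2.85*(1.28*c + 1.01)*(2.56*c + 2.02) + 9.4848)/(0.64*c^2 + 1.01*c - 2.6)^3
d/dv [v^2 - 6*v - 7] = 2*v - 6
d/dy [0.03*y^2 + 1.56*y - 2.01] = 0.06*y + 1.56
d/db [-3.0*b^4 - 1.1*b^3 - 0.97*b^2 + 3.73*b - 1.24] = -12.0*b^3 - 3.3*b^2 - 1.94*b + 3.73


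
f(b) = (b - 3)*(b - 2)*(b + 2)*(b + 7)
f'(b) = (b - 3)*(b - 2)*(b + 2) + (b - 3)*(b - 2)*(b + 7) + (b - 3)*(b + 2)*(b + 7) + (b - 2)*(b + 2)*(b + 7)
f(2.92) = -3.59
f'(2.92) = 39.91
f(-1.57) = 38.09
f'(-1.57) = 76.60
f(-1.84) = 15.34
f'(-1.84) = 91.71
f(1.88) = 4.63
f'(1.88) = -41.01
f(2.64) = -10.31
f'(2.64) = 9.23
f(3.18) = 11.20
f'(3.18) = 74.98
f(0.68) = 63.03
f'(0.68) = -43.19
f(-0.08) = 85.12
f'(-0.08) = -11.93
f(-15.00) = 31824.00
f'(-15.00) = -10066.00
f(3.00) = 0.00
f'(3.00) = 50.00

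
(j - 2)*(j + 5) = j^2 + 3*j - 10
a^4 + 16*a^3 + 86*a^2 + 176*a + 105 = (a + 1)*(a + 3)*(a + 5)*(a + 7)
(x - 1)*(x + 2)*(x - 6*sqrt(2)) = x^3 - 6*sqrt(2)*x^2 + x^2 - 6*sqrt(2)*x - 2*x + 12*sqrt(2)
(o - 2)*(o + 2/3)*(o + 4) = o^3 + 8*o^2/3 - 20*o/3 - 16/3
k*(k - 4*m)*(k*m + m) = k^3*m - 4*k^2*m^2 + k^2*m - 4*k*m^2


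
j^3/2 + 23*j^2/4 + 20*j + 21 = (j/2 + 1)*(j + 7/2)*(j + 6)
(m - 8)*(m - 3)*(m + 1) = m^3 - 10*m^2 + 13*m + 24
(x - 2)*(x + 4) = x^2 + 2*x - 8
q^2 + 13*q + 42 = (q + 6)*(q + 7)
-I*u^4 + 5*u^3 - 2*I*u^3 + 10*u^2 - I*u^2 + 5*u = u*(u + 1)*(u + 5*I)*(-I*u - I)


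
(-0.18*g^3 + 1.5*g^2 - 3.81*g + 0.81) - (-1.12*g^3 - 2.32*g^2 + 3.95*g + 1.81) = 0.94*g^3 + 3.82*g^2 - 7.76*g - 1.0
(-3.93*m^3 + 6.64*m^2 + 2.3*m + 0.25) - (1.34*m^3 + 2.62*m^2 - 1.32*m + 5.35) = -5.27*m^3 + 4.02*m^2 + 3.62*m - 5.1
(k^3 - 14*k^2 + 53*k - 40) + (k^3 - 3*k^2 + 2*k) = 2*k^3 - 17*k^2 + 55*k - 40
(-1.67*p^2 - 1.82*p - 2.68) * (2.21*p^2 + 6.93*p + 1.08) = -3.6907*p^4 - 15.5953*p^3 - 20.339*p^2 - 20.538*p - 2.8944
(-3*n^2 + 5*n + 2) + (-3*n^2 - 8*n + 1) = -6*n^2 - 3*n + 3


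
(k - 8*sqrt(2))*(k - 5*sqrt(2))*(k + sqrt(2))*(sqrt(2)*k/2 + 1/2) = sqrt(2)*k^4/2 - 23*k^3/2 + 21*sqrt(2)*k^2 + 107*k + 40*sqrt(2)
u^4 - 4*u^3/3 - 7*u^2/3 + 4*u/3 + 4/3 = (u - 2)*(u - 1)*(u + 2/3)*(u + 1)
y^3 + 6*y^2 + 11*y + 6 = (y + 1)*(y + 2)*(y + 3)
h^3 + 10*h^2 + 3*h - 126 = (h - 3)*(h + 6)*(h + 7)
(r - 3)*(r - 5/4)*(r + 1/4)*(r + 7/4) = r^4 - 9*r^3/4 - 69*r^2/16 + 361*r/64 + 105/64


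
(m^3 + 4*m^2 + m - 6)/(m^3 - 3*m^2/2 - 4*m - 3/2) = 2*(-m^3 - 4*m^2 - m + 6)/(-2*m^3 + 3*m^2 + 8*m + 3)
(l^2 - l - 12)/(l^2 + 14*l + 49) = (l^2 - l - 12)/(l^2 + 14*l + 49)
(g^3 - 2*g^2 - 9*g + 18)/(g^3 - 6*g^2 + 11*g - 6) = (g + 3)/(g - 1)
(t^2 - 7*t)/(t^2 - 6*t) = (t - 7)/(t - 6)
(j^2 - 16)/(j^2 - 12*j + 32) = (j + 4)/(j - 8)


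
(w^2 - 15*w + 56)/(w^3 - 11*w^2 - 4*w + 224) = 1/(w + 4)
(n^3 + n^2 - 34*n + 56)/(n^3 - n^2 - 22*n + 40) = (n + 7)/(n + 5)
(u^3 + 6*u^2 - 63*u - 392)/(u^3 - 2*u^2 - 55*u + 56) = (u + 7)/(u - 1)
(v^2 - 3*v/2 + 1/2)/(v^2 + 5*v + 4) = (2*v^2 - 3*v + 1)/(2*(v^2 + 5*v + 4))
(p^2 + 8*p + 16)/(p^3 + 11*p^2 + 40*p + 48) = 1/(p + 3)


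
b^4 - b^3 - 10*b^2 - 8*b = b*(b - 4)*(b + 1)*(b + 2)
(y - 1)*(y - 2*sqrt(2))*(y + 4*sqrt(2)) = y^3 - y^2 + 2*sqrt(2)*y^2 - 16*y - 2*sqrt(2)*y + 16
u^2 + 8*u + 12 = (u + 2)*(u + 6)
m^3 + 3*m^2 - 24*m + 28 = (m - 2)^2*(m + 7)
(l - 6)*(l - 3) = l^2 - 9*l + 18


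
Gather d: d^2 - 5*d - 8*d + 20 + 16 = d^2 - 13*d + 36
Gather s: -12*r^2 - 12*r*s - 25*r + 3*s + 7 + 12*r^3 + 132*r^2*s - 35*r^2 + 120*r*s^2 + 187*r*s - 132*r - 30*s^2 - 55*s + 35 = 12*r^3 - 47*r^2 - 157*r + s^2*(120*r - 30) + s*(132*r^2 + 175*r - 52) + 42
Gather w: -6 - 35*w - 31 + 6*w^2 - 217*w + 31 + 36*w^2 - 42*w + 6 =42*w^2 - 294*w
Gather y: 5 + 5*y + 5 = 5*y + 10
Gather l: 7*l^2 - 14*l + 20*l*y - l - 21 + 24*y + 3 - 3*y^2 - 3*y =7*l^2 + l*(20*y - 15) - 3*y^2 + 21*y - 18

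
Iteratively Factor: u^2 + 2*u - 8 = (u - 2)*(u + 4)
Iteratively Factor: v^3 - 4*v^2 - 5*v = (v - 5)*(v^2 + v) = (v - 5)*(v + 1)*(v)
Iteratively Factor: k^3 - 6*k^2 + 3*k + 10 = (k + 1)*(k^2 - 7*k + 10) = (k - 2)*(k + 1)*(k - 5)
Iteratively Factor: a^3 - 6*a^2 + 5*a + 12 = (a + 1)*(a^2 - 7*a + 12) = (a - 3)*(a + 1)*(a - 4)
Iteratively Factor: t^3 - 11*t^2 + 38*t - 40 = (t - 4)*(t^2 - 7*t + 10) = (t - 5)*(t - 4)*(t - 2)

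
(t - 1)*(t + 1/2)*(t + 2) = t^3 + 3*t^2/2 - 3*t/2 - 1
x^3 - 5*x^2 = x^2*(x - 5)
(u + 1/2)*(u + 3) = u^2 + 7*u/2 + 3/2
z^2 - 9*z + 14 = (z - 7)*(z - 2)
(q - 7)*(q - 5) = q^2 - 12*q + 35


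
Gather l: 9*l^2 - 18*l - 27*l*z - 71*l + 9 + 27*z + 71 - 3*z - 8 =9*l^2 + l*(-27*z - 89) + 24*z + 72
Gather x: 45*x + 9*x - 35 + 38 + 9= 54*x + 12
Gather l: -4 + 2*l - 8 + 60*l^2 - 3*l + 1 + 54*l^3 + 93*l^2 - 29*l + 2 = 54*l^3 + 153*l^2 - 30*l - 9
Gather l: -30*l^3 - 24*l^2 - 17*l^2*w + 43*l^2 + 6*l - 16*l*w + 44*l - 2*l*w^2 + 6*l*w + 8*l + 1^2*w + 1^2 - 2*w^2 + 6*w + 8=-30*l^3 + l^2*(19 - 17*w) + l*(-2*w^2 - 10*w + 58) - 2*w^2 + 7*w + 9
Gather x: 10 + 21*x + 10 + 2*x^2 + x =2*x^2 + 22*x + 20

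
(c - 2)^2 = c^2 - 4*c + 4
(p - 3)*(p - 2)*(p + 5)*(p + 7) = p^4 + 7*p^3 - 19*p^2 - 103*p + 210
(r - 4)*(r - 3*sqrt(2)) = r^2 - 3*sqrt(2)*r - 4*r + 12*sqrt(2)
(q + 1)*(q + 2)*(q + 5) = q^3 + 8*q^2 + 17*q + 10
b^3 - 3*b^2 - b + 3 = (b - 3)*(b - 1)*(b + 1)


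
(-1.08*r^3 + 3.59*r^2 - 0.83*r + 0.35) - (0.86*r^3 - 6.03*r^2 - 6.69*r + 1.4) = -1.94*r^3 + 9.62*r^2 + 5.86*r - 1.05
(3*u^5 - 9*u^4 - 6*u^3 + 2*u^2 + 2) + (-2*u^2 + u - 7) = 3*u^5 - 9*u^4 - 6*u^3 + u - 5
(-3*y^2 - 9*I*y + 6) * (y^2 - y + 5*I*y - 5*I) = -3*y^4 + 3*y^3 - 24*I*y^3 + 51*y^2 + 24*I*y^2 - 51*y + 30*I*y - 30*I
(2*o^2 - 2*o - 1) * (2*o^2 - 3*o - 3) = 4*o^4 - 10*o^3 - 2*o^2 + 9*o + 3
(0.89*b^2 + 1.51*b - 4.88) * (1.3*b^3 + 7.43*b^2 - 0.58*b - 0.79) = 1.157*b^5 + 8.5757*b^4 + 4.3591*b^3 - 37.8373*b^2 + 1.6375*b + 3.8552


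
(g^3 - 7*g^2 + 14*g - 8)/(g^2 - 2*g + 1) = (g^2 - 6*g + 8)/(g - 1)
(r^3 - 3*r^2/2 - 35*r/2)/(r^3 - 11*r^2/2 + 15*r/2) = (2*r^2 - 3*r - 35)/(2*r^2 - 11*r + 15)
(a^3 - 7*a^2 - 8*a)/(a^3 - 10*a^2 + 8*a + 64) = a*(a + 1)/(a^2 - 2*a - 8)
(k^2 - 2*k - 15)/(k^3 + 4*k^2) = (k^2 - 2*k - 15)/(k^2*(k + 4))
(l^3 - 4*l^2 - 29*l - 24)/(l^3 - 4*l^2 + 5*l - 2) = (l^3 - 4*l^2 - 29*l - 24)/(l^3 - 4*l^2 + 5*l - 2)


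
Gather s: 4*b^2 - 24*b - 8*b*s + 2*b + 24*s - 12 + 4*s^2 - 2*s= 4*b^2 - 22*b + 4*s^2 + s*(22 - 8*b) - 12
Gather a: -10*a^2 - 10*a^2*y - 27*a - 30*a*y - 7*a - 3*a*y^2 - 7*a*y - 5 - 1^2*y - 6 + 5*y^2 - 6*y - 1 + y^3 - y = a^2*(-10*y - 10) + a*(-3*y^2 - 37*y - 34) + y^3 + 5*y^2 - 8*y - 12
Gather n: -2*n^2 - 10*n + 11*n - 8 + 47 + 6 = -2*n^2 + n + 45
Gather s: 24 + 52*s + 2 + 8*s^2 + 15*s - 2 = 8*s^2 + 67*s + 24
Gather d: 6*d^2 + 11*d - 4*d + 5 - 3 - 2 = 6*d^2 + 7*d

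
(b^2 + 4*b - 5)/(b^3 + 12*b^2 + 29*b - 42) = (b + 5)/(b^2 + 13*b + 42)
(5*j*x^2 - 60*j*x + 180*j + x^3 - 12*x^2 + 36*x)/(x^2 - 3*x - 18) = (5*j*x - 30*j + x^2 - 6*x)/(x + 3)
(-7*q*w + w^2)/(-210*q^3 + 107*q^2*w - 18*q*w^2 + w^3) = w/(30*q^2 - 11*q*w + w^2)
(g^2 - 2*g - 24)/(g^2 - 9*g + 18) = (g + 4)/(g - 3)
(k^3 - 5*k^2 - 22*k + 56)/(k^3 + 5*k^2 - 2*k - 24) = (k - 7)/(k + 3)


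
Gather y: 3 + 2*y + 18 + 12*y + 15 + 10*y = 24*y + 36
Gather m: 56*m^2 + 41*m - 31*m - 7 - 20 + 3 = 56*m^2 + 10*m - 24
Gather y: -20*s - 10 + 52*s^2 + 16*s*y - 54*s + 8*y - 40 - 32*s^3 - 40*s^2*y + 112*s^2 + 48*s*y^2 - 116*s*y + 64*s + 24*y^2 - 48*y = -32*s^3 + 164*s^2 - 10*s + y^2*(48*s + 24) + y*(-40*s^2 - 100*s - 40) - 50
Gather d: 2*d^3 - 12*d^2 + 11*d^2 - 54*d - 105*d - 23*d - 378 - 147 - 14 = 2*d^3 - d^2 - 182*d - 539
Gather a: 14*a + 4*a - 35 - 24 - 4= 18*a - 63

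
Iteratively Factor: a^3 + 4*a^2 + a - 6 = (a + 3)*(a^2 + a - 2) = (a - 1)*(a + 3)*(a + 2)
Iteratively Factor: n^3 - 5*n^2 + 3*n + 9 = (n - 3)*(n^2 - 2*n - 3) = (n - 3)^2*(n + 1)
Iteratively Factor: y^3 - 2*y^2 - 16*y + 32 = (y + 4)*(y^2 - 6*y + 8) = (y - 4)*(y + 4)*(y - 2)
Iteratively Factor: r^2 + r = (r)*(r + 1)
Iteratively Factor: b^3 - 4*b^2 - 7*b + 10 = (b + 2)*(b^2 - 6*b + 5) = (b - 1)*(b + 2)*(b - 5)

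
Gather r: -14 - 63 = -77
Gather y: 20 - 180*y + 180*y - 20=0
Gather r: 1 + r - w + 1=r - w + 2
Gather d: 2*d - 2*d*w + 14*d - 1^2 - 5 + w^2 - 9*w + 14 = d*(16 - 2*w) + w^2 - 9*w + 8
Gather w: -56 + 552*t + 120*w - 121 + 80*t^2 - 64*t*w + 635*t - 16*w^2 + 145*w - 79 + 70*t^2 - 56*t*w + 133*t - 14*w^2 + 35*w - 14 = 150*t^2 + 1320*t - 30*w^2 + w*(300 - 120*t) - 270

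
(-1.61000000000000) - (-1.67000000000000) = 0.0599999999999998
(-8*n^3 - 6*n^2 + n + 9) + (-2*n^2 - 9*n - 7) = -8*n^3 - 8*n^2 - 8*n + 2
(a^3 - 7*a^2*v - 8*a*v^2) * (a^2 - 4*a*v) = a^5 - 11*a^4*v + 20*a^3*v^2 + 32*a^2*v^3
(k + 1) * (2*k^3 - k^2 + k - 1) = 2*k^4 + k^3 - 1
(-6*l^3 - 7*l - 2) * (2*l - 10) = -12*l^4 + 60*l^3 - 14*l^2 + 66*l + 20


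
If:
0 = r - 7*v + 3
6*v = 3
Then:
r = 1/2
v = 1/2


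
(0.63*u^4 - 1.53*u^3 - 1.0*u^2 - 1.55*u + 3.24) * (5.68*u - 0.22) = 3.5784*u^5 - 8.829*u^4 - 5.3434*u^3 - 8.584*u^2 + 18.7442*u - 0.7128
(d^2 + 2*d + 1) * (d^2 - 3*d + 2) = d^4 - d^3 - 3*d^2 + d + 2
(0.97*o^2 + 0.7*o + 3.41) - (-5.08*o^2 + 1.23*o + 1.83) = 6.05*o^2 - 0.53*o + 1.58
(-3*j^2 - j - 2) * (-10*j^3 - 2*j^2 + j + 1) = 30*j^5 + 16*j^4 + 19*j^3 - 3*j - 2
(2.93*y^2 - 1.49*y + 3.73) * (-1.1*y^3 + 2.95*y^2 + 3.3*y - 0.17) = -3.223*y^5 + 10.2825*y^4 + 1.1705*y^3 + 5.5884*y^2 + 12.5623*y - 0.6341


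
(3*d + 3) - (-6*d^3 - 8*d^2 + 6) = 6*d^3 + 8*d^2 + 3*d - 3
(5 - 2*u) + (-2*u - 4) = 1 - 4*u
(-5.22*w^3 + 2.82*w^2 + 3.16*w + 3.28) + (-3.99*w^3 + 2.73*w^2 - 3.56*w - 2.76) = -9.21*w^3 + 5.55*w^2 - 0.4*w + 0.52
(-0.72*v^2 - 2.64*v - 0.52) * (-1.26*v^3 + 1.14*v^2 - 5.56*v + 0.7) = 0.9072*v^5 + 2.5056*v^4 + 1.6488*v^3 + 13.5816*v^2 + 1.0432*v - 0.364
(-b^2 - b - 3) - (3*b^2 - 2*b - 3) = -4*b^2 + b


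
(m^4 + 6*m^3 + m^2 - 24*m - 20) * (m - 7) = m^5 - m^4 - 41*m^3 - 31*m^2 + 148*m + 140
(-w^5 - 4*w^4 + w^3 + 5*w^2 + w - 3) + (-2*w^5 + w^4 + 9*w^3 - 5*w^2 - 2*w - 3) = -3*w^5 - 3*w^4 + 10*w^3 - w - 6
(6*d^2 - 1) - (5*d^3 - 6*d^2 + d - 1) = -5*d^3 + 12*d^2 - d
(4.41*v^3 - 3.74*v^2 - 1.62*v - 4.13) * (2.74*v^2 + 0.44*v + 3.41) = 12.0834*v^5 - 8.3072*v^4 + 8.9537*v^3 - 24.7824*v^2 - 7.3414*v - 14.0833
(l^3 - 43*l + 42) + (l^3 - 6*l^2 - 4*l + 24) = 2*l^3 - 6*l^2 - 47*l + 66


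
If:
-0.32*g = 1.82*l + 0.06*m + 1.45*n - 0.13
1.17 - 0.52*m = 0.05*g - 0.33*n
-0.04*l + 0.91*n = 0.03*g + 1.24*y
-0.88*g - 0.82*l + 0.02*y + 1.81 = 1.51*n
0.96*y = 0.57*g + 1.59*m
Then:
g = -22.68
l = -14.51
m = 18.73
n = 22.53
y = 17.55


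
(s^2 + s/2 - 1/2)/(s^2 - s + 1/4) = 2*(s + 1)/(2*s - 1)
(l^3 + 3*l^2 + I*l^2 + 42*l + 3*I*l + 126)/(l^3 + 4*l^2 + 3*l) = (l^2 + I*l + 42)/(l*(l + 1))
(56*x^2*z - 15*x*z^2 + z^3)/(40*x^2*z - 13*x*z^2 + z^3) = (7*x - z)/(5*x - z)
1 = 1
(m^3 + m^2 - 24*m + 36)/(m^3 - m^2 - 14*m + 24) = (m + 6)/(m + 4)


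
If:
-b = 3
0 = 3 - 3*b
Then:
No Solution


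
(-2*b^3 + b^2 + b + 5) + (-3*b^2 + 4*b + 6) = -2*b^3 - 2*b^2 + 5*b + 11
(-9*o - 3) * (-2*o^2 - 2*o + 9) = 18*o^3 + 24*o^2 - 75*o - 27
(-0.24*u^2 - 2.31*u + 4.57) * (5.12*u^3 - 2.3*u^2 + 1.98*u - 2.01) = -1.2288*u^5 - 11.2752*u^4 + 28.2362*u^3 - 14.6024*u^2 + 13.6917*u - 9.1857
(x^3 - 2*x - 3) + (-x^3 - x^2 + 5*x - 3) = -x^2 + 3*x - 6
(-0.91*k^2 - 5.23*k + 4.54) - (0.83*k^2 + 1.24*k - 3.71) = -1.74*k^2 - 6.47*k + 8.25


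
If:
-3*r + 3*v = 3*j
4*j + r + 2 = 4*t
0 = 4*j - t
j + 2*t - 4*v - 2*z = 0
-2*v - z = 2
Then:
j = -4/9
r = -22/3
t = -16/9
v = -70/9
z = 122/9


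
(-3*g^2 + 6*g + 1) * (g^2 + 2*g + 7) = -3*g^4 - 8*g^2 + 44*g + 7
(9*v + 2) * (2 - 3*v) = -27*v^2 + 12*v + 4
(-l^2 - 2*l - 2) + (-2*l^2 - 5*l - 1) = -3*l^2 - 7*l - 3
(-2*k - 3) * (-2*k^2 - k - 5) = 4*k^3 + 8*k^2 + 13*k + 15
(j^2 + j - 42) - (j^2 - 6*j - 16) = 7*j - 26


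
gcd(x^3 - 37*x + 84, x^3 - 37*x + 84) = x^3 - 37*x + 84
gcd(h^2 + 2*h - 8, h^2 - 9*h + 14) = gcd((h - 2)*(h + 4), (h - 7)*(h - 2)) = h - 2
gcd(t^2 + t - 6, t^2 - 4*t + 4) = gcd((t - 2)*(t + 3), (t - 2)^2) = t - 2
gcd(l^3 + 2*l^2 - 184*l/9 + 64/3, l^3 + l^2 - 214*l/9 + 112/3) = l^2 + 10*l/3 - 16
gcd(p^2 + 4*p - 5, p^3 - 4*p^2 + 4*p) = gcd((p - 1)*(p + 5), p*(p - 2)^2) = 1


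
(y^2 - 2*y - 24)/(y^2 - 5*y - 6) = (y + 4)/(y + 1)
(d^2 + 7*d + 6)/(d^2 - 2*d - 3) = (d + 6)/(d - 3)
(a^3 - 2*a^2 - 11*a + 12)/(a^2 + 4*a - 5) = (a^2 - a - 12)/(a + 5)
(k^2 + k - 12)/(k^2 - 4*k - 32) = (k - 3)/(k - 8)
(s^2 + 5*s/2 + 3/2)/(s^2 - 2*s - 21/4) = 2*(s + 1)/(2*s - 7)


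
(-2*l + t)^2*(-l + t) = -4*l^3 + 8*l^2*t - 5*l*t^2 + t^3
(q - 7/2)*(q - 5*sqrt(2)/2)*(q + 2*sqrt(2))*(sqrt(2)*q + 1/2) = sqrt(2)*q^4 - 7*sqrt(2)*q^3/2 - q^3/2 - 41*sqrt(2)*q^2/4 + 7*q^2/4 - 5*q + 287*sqrt(2)*q/8 + 35/2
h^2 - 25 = (h - 5)*(h + 5)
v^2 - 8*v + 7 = (v - 7)*(v - 1)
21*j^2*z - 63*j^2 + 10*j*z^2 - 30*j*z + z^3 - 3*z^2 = (3*j + z)*(7*j + z)*(z - 3)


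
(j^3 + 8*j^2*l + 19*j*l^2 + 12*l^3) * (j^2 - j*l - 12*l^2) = j^5 + 7*j^4*l - j^3*l^2 - 103*j^2*l^3 - 240*j*l^4 - 144*l^5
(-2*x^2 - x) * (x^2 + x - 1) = -2*x^4 - 3*x^3 + x^2 + x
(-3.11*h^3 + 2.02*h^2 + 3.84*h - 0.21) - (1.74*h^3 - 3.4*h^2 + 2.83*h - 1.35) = -4.85*h^3 + 5.42*h^2 + 1.01*h + 1.14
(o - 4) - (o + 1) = -5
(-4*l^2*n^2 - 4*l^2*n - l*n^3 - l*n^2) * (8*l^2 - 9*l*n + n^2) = -32*l^4*n^2 - 32*l^4*n + 28*l^3*n^3 + 28*l^3*n^2 + 5*l^2*n^4 + 5*l^2*n^3 - l*n^5 - l*n^4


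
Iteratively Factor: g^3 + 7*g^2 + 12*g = (g)*(g^2 + 7*g + 12) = g*(g + 4)*(g + 3)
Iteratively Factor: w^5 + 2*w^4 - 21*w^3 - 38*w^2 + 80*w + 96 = (w + 3)*(w^4 - w^3 - 18*w^2 + 16*w + 32) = (w + 3)*(w + 4)*(w^3 - 5*w^2 + 2*w + 8) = (w + 1)*(w + 3)*(w + 4)*(w^2 - 6*w + 8) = (w - 2)*(w + 1)*(w + 3)*(w + 4)*(w - 4)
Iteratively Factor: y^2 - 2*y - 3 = (y + 1)*(y - 3)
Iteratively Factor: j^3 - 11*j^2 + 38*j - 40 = (j - 5)*(j^2 - 6*j + 8) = (j - 5)*(j - 2)*(j - 4)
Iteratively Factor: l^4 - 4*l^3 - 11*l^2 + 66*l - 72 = (l - 3)*(l^3 - l^2 - 14*l + 24) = (l - 3)*(l - 2)*(l^2 + l - 12) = (l - 3)^2*(l - 2)*(l + 4)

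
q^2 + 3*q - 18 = (q - 3)*(q + 6)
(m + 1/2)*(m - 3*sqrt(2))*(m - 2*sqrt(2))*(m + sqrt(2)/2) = m^4 - 9*sqrt(2)*m^3/2 + m^3/2 - 9*sqrt(2)*m^2/4 + 7*m^2 + 7*m/2 + 6*sqrt(2)*m + 3*sqrt(2)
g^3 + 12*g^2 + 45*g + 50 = (g + 2)*(g + 5)^2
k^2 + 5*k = k*(k + 5)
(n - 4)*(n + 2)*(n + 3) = n^3 + n^2 - 14*n - 24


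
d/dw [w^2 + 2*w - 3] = 2*w + 2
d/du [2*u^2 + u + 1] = 4*u + 1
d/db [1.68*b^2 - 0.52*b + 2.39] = 3.36*b - 0.52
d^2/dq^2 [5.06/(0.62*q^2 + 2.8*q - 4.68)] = (-3.890128*q^2 - 17.56832*q + 5.06*(1.24*q + 2.8)*(2.48*q + 5.6) + 29.364192)/(0.62*q^2 + 2.8*q - 4.68)^3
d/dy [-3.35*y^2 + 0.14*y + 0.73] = 0.14 - 6.7*y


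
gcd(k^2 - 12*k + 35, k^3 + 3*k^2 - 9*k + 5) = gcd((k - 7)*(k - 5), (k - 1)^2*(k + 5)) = 1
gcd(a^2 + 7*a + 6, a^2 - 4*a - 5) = a + 1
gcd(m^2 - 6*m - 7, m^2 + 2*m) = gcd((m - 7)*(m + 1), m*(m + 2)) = 1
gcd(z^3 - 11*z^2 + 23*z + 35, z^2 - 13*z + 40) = z - 5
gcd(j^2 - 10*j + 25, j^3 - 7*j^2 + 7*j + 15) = j - 5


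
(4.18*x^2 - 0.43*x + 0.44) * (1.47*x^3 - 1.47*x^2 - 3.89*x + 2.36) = 6.1446*x^5 - 6.7767*x^4 - 14.9813*x^3 + 10.8907*x^2 - 2.7264*x + 1.0384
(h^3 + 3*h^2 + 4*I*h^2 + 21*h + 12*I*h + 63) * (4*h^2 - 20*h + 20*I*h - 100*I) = 4*h^5 - 8*h^4 + 36*I*h^4 - 56*h^3 - 72*I*h^3 - 8*h^2 - 120*I*h^2 - 60*h - 840*I*h - 6300*I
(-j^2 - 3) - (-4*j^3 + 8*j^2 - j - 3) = 4*j^3 - 9*j^2 + j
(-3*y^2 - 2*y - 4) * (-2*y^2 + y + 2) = 6*y^4 + y^3 - 8*y - 8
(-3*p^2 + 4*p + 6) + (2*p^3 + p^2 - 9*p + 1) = 2*p^3 - 2*p^2 - 5*p + 7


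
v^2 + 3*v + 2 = (v + 1)*(v + 2)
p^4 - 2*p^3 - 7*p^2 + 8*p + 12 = (p - 3)*(p - 2)*(p + 1)*(p + 2)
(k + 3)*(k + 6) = k^2 + 9*k + 18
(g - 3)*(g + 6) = g^2 + 3*g - 18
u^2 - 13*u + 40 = (u - 8)*(u - 5)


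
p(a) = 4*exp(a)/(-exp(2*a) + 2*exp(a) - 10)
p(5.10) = -0.02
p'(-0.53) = -0.27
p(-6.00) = 0.00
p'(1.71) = 0.52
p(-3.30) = -0.01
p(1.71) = -0.75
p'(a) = 4*(2*exp(2*a) - 2*exp(a))*exp(a)/(-exp(2*a) + 2*exp(a) - 10)^2 + 4*exp(a)/(-exp(2*a) + 2*exp(a) - 10)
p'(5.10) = 0.02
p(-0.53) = -0.26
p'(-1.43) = -0.10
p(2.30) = -0.45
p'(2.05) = 0.52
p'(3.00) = 0.23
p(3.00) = -0.22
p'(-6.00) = 0.00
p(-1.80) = -0.07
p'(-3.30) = -0.01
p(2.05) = -0.57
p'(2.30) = 0.45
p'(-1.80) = -0.07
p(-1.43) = -0.10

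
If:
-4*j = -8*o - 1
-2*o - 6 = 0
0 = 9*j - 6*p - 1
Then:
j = -23/4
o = -3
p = -211/24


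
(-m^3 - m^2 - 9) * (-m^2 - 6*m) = m^5 + 7*m^4 + 6*m^3 + 9*m^2 + 54*m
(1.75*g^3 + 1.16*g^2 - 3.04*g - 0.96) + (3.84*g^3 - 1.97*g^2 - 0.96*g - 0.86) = 5.59*g^3 - 0.81*g^2 - 4.0*g - 1.82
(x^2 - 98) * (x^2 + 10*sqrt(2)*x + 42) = x^4 + 10*sqrt(2)*x^3 - 56*x^2 - 980*sqrt(2)*x - 4116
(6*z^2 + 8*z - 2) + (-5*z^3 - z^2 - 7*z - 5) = -5*z^3 + 5*z^2 + z - 7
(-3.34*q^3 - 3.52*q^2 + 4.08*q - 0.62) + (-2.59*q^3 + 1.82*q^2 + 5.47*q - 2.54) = -5.93*q^3 - 1.7*q^2 + 9.55*q - 3.16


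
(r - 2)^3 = r^3 - 6*r^2 + 12*r - 8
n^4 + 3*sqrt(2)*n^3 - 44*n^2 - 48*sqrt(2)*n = n*(n - 4*sqrt(2))*(n + sqrt(2))*(n + 6*sqrt(2))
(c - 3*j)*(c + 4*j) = c^2 + c*j - 12*j^2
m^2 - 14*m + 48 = (m - 8)*(m - 6)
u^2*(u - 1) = u^3 - u^2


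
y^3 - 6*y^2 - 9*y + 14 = (y - 7)*(y - 1)*(y + 2)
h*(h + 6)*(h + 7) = h^3 + 13*h^2 + 42*h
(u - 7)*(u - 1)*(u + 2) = u^3 - 6*u^2 - 9*u + 14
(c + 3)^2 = c^2 + 6*c + 9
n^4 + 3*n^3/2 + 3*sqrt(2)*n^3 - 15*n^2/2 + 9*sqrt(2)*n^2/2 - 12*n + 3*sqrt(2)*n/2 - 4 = (n + 1/2)*(n + 1)*(n - sqrt(2))*(n + 4*sqrt(2))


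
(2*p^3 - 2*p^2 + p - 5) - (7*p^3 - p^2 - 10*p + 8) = -5*p^3 - p^2 + 11*p - 13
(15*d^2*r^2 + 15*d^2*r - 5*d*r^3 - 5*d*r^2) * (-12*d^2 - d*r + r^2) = -180*d^4*r^2 - 180*d^4*r + 45*d^3*r^3 + 45*d^3*r^2 + 20*d^2*r^4 + 20*d^2*r^3 - 5*d*r^5 - 5*d*r^4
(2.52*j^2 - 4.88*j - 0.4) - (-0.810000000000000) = 2.52*j^2 - 4.88*j + 0.41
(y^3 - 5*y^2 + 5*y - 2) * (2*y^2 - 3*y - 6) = 2*y^5 - 13*y^4 + 19*y^3 + 11*y^2 - 24*y + 12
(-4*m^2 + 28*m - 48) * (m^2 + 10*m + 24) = -4*m^4 - 12*m^3 + 136*m^2 + 192*m - 1152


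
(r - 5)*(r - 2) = r^2 - 7*r + 10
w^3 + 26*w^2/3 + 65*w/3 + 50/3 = (w + 5/3)*(w + 2)*(w + 5)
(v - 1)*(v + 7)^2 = v^3 + 13*v^2 + 35*v - 49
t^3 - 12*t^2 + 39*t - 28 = (t - 7)*(t - 4)*(t - 1)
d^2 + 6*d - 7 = (d - 1)*(d + 7)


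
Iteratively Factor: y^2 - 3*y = (y)*(y - 3)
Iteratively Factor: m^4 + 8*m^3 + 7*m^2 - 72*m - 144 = (m + 4)*(m^3 + 4*m^2 - 9*m - 36) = (m + 3)*(m + 4)*(m^2 + m - 12) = (m + 3)*(m + 4)^2*(m - 3)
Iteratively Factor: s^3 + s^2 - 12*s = (s)*(s^2 + s - 12) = s*(s - 3)*(s + 4)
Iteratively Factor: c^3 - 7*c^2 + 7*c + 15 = (c - 5)*(c^2 - 2*c - 3) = (c - 5)*(c + 1)*(c - 3)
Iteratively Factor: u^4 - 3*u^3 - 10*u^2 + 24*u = (u + 3)*(u^3 - 6*u^2 + 8*u) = u*(u + 3)*(u^2 - 6*u + 8) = u*(u - 4)*(u + 3)*(u - 2)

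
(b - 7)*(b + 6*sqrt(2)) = b^2 - 7*b + 6*sqrt(2)*b - 42*sqrt(2)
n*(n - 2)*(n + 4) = n^3 + 2*n^2 - 8*n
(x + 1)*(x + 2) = x^2 + 3*x + 2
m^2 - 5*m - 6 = (m - 6)*(m + 1)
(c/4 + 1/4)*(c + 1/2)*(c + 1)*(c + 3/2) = c^4/4 + c^3 + 23*c^2/16 + 7*c/8 + 3/16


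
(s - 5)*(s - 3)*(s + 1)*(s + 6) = s^4 - s^3 - 35*s^2 + 57*s + 90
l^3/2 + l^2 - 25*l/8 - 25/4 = (l/2 + 1)*(l - 5/2)*(l + 5/2)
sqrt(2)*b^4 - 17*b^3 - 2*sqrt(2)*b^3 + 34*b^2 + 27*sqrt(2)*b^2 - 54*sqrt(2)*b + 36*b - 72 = (b - 2)*(b - 6*sqrt(2))*(b - 3*sqrt(2))*(sqrt(2)*b + 1)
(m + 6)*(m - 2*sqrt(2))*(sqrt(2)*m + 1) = sqrt(2)*m^3 - 3*m^2 + 6*sqrt(2)*m^2 - 18*m - 2*sqrt(2)*m - 12*sqrt(2)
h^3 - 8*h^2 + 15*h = h*(h - 5)*(h - 3)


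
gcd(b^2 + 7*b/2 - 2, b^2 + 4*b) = b + 4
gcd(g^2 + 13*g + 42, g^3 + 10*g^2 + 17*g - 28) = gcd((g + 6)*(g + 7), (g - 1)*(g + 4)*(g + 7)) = g + 7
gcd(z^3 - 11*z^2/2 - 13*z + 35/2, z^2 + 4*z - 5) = z - 1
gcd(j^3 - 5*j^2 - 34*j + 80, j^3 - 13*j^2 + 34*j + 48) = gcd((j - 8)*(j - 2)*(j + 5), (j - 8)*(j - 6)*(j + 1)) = j - 8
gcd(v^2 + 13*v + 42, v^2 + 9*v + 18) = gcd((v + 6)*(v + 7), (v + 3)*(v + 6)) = v + 6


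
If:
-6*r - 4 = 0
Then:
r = -2/3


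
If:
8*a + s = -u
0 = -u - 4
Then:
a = 1/2 - s/8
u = -4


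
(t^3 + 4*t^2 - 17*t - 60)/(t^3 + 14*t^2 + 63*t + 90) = (t - 4)/(t + 6)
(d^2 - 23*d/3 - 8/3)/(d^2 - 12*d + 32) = (d + 1/3)/(d - 4)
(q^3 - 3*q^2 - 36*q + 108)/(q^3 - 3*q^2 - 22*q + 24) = (q^2 + 3*q - 18)/(q^2 + 3*q - 4)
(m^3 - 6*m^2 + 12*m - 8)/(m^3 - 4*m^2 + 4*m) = (m - 2)/m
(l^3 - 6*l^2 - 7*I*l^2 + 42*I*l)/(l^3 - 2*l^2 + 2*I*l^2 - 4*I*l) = (l^2 - l*(6 + 7*I) + 42*I)/(l^2 + 2*l*(-1 + I) - 4*I)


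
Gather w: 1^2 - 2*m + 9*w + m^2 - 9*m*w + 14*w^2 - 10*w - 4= m^2 - 2*m + 14*w^2 + w*(-9*m - 1) - 3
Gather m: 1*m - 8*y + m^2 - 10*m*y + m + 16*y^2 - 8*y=m^2 + m*(2 - 10*y) + 16*y^2 - 16*y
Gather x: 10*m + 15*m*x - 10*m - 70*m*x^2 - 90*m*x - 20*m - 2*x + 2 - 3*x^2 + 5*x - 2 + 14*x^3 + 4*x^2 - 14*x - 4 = -20*m + 14*x^3 + x^2*(1 - 70*m) + x*(-75*m - 11) - 4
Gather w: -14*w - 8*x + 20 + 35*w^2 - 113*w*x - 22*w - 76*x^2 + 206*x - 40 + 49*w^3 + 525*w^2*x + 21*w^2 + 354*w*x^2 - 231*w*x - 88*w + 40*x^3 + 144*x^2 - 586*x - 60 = 49*w^3 + w^2*(525*x + 56) + w*(354*x^2 - 344*x - 124) + 40*x^3 + 68*x^2 - 388*x - 80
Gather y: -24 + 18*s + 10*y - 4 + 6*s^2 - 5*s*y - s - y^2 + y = 6*s^2 + 17*s - y^2 + y*(11 - 5*s) - 28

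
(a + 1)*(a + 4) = a^2 + 5*a + 4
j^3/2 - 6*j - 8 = (j/2 + 1)*(j - 4)*(j + 2)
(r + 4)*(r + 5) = r^2 + 9*r + 20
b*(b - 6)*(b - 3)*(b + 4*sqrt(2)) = b^4 - 9*b^3 + 4*sqrt(2)*b^3 - 36*sqrt(2)*b^2 + 18*b^2 + 72*sqrt(2)*b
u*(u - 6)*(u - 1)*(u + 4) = u^4 - 3*u^3 - 22*u^2 + 24*u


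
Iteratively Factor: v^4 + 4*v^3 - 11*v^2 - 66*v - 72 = (v + 3)*(v^3 + v^2 - 14*v - 24) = (v + 2)*(v + 3)*(v^2 - v - 12) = (v + 2)*(v + 3)^2*(v - 4)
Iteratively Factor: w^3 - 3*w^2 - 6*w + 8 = (w - 1)*(w^2 - 2*w - 8) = (w - 1)*(w + 2)*(w - 4)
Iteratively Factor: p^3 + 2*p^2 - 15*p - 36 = (p + 3)*(p^2 - p - 12) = (p + 3)^2*(p - 4)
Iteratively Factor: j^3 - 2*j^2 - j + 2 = (j - 1)*(j^2 - j - 2) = (j - 1)*(j + 1)*(j - 2)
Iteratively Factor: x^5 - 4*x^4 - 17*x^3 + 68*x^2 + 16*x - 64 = (x + 1)*(x^4 - 5*x^3 - 12*x^2 + 80*x - 64) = (x - 4)*(x + 1)*(x^3 - x^2 - 16*x + 16) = (x - 4)*(x - 1)*(x + 1)*(x^2 - 16) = (x - 4)*(x - 1)*(x + 1)*(x + 4)*(x - 4)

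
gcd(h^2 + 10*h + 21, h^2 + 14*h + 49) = h + 7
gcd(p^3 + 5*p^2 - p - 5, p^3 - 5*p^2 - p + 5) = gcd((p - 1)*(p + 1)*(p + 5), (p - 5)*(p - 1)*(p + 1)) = p^2 - 1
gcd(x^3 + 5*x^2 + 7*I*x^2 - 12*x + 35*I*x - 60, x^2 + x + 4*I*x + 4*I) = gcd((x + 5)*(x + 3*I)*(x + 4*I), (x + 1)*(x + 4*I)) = x + 4*I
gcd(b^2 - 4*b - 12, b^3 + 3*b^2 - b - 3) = 1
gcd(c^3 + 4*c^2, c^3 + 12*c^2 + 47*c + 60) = c + 4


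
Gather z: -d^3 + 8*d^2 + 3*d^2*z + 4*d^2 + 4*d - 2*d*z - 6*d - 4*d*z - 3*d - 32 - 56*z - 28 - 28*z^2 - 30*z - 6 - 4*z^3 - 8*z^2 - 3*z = -d^3 + 12*d^2 - 5*d - 4*z^3 - 36*z^2 + z*(3*d^2 - 6*d - 89) - 66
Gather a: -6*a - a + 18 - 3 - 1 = 14 - 7*a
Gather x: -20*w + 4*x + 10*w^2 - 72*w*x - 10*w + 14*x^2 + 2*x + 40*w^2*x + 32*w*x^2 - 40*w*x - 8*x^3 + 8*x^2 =10*w^2 - 30*w - 8*x^3 + x^2*(32*w + 22) + x*(40*w^2 - 112*w + 6)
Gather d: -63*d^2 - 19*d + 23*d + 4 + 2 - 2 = -63*d^2 + 4*d + 4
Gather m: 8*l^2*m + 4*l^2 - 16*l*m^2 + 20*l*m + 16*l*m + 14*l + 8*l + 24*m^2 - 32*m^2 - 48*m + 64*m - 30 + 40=4*l^2 + 22*l + m^2*(-16*l - 8) + m*(8*l^2 + 36*l + 16) + 10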